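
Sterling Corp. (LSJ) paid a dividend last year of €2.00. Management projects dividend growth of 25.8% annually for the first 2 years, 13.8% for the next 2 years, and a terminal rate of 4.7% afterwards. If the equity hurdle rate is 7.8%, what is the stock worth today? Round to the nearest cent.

Three-stage DDM. Project D₁…D_4; terminal Gordon value at t=4 with g = 0.047; discount at r = 0.078.
D_1 = 2.5160
D_2 = 3.1651
D_3 = 3.6019
D_4 = 4.0990
TV_4 = 4.2916/(0.078−0.047) = 138.4397
P₀ = Σ Dₜ/(1+r)ᵗ + TV_4/(1+r)^4 = 113.4828

€113.48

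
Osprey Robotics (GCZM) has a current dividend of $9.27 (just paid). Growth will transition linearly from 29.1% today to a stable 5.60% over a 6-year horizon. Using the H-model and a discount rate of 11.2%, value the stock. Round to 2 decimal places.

H-model: P₀ = D₀[(1+g_L) + H(g_S−g_L)]/(r−g_L), with H = 6/2 = 3.
P₀ = 9.27 × [(1+0.056) + 3×(0.291−0.056)] / (0.112−0.056)
   = 9.27 × 1.7610 / 0.056 = 291.5084

$291.51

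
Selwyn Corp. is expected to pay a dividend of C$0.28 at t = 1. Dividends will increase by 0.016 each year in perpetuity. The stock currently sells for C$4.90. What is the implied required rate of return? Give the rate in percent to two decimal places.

Rearranging the constant-growth DDM: r = D₁/P₀ + g.
r = 0.2800 / 4.90 + 0.016 = 0.05714 + 0.016 = 0.07314

7.31%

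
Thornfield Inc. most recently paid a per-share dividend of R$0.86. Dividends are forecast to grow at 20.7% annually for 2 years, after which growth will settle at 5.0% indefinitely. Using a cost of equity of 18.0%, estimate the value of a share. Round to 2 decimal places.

R$9.05

Two-stage DDM. Project D₁…D_2 at 0.207, terminal growth 0.05, discount at r = 0.18.
D_1 = 1.0380
D_2 = 1.2529
Terminal value at t=2: TV = D_3/(r−g) = 1.3155/(0.18−0.05) = 10.1195
P₀ = 1.0380/(1+0.18)^1 + 1.2529/(1+0.18)^2 + 10.1195/(1+0.18)^2 = 9.0471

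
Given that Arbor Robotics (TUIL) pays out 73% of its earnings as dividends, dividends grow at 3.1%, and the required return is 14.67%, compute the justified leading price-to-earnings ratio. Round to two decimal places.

Justified leading P/E = b/(r−g) = 0.73/(0.1467−0.031) = 6.3094

6.31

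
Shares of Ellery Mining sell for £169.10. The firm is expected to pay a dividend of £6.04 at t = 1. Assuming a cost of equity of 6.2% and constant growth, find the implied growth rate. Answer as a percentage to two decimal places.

From P₀ = D₁/(r − g), the implied growth is g = r − D₁/P₀.
g = 0.062 − 6.04/169.10 = 0.062 − 0.03572 = 0.02628

2.63%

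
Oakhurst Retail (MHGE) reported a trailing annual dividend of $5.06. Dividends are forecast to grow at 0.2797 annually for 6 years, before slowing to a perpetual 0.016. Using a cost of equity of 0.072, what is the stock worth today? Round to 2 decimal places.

$324.71

Two-stage DDM. Project D₁…D_6 at 0.2797, terminal growth 0.016, discount at r = 0.072.
D_1 = 6.4753
D_2 = 8.2864
D_3 = 10.6041
D_4 = 13.5701
D_5 = 17.3657
D_6 = 22.2228
Terminal value at t=6: TV = D_7/(r−g) = 22.5784/(0.072−0.016) = 403.1858
P₀ = 6.4753/(1+0.072)^1 + 8.2864/(1+0.072)^2 + 10.6041/(1+0.072)^3 + 13.5701/(1+0.072)^4 + 17.3657/(1+0.072)^5 + 22.2228/(1+0.072)^6 + 403.1858/(1+0.072)^6 = 324.7101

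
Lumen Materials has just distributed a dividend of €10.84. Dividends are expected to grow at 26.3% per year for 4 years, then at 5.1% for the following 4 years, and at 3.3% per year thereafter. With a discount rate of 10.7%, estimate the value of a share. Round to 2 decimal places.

Three-stage DDM. Project D₁…D_8; terminal Gordon value at t=8 with g = 0.033; discount at r = 0.107.
D_1 = 13.6909
D_2 = 17.2916
D_3 = 21.8393
D_4 = 27.5831
D_5 = 28.9898
D_6 = 30.4683
D_7 = 32.0222
D_8 = 33.6553
TV_8 = 34.7659/(0.107−0.033) = 469.8099
P₀ = Σ Dₜ/(1+r)ᵗ + TV_8/(1+r)^8 = 333.9064

€333.91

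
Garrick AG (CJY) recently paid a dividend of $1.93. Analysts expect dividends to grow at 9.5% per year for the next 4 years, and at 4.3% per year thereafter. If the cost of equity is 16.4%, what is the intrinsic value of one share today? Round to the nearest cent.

Two-stage DDM. Project D₁…D_4 at 0.095, terminal growth 0.043, discount at r = 0.164.
D_1 = 2.1134
D_2 = 2.3141
D_3 = 2.5340
D_4 = 2.7747
Terminal value at t=4: TV = D_5/(r−g) = 2.8940/(0.164−0.043) = 23.9173
P₀ = 2.1134/(1+0.164)^1 + 2.3141/(1+0.164)^2 + 2.5340/(1+0.164)^3 + 2.7747/(1+0.164)^4 + 23.9173/(1+0.164)^4 = 19.6705

$19.67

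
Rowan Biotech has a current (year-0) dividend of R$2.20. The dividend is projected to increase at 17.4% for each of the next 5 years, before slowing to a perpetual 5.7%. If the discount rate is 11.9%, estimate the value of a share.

Two-stage DDM. Project D₁…D_5 at 0.174, terminal growth 0.057, discount at r = 0.119.
D_1 = 2.5828
D_2 = 3.0322
D_3 = 3.5598
D_4 = 4.1792
D_5 = 4.9064
Terminal value at t=5: TV = D_6/(r−g) = 5.1861/(0.119−0.057) = 83.6462
P₀ = 2.5828/(1+0.119)^1 + 3.0322/(1+0.119)^2 + 3.5598/(1+0.119)^3 + 4.1792/(1+0.119)^4 + 4.9064/(1+0.119)^5 + 83.6462/(1+0.119)^5 = 60.4079

R$60.41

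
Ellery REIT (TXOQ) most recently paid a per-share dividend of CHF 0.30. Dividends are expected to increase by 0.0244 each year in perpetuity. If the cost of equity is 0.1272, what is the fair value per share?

CHF 2.99

Gordon growth model: P₀ = D₁/(r − g). D₁ = 0.30 × (1 + 0.0244) = 0.3073.
P₀ = 0.3073 / (0.1272 − 0.0244) = 0.3073 / 0.1028 = 2.9895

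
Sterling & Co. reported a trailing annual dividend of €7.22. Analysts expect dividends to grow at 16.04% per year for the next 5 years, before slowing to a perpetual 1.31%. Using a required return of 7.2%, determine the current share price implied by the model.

€230.64

Two-stage DDM. Project D₁…D_5 at 0.1604, terminal growth 0.0131, discount at r = 0.072.
D_1 = 8.3781
D_2 = 9.7219
D_3 = 11.2813
D_4 = 13.0909
D_5 = 15.1906
Terminal value at t=5: TV = D_6/(r−g) = 15.3896/(0.072−0.0131) = 261.2840
P₀ = 8.3781/(1+0.072)^1 + 9.7219/(1+0.072)^2 + 11.2813/(1+0.072)^3 + 13.0909/(1+0.072)^4 + 15.1906/(1+0.072)^5 + 261.2840/(1+0.072)^5 = 230.6360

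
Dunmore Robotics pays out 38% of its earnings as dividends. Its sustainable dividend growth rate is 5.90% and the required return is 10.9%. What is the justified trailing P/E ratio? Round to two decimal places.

8.05

Justified trailing P/E = b(1+g)/(r−g) = 0.38×(1+0.059)/(0.109−0.059) = 8.0484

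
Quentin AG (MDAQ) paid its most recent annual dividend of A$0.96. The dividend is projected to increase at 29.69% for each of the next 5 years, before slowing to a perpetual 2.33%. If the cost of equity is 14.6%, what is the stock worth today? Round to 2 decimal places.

Two-stage DDM. Project D₁…D_5 at 0.2969, terminal growth 0.0233, discount at r = 0.146.
D_1 = 1.2450
D_2 = 1.6147
D_3 = 2.0941
D_4 = 2.7158
D_5 = 3.5221
Terminal value at t=5: TV = D_6/(r−g) = 3.6042/(0.146−0.0233) = 29.3739
P₀ = 1.2450/(1+0.146)^1 + 1.6147/(1+0.146)^2 + 2.0941/(1+0.146)^3 + 2.7158/(1+0.146)^4 + 3.5221/(1+0.146)^5 + 29.3739/(1+0.146)^5 = 21.9244

A$21.92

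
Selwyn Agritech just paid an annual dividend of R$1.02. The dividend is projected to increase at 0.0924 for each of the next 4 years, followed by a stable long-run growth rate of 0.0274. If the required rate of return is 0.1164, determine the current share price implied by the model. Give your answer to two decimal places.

Two-stage DDM. Project D₁…D_4 at 0.0924, terminal growth 0.0274, discount at r = 0.1164.
D_1 = 1.1142
D_2 = 1.2172
D_3 = 1.3297
D_4 = 1.4525
Terminal value at t=4: TV = D_5/(r−g) = 1.4923/(0.1164−0.0274) = 16.7678
P₀ = 1.1142/(1+0.1164)^1 + 1.2172/(1+0.1164)^2 + 1.3297/(1+0.1164)^3 + 1.4525/(1+0.1164)^4 + 16.7678/(1+0.1164)^4 = 14.6598

R$14.66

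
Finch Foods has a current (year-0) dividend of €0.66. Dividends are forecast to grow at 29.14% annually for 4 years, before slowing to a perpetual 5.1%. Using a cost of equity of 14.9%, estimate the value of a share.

€14.86

Two-stage DDM. Project D₁…D_4 at 0.2914, terminal growth 0.051, discount at r = 0.149.
D_1 = 0.8523
D_2 = 1.1007
D_3 = 1.4214
D_4 = 1.8356
Terminal value at t=4: TV = D_5/(r−g) = 1.9293/(0.149−0.051) = 19.6863
P₀ = 0.8523/(1+0.149)^1 + 1.1007/(1+0.149)^2 + 1.4214/(1+0.149)^3 + 1.8356/(1+0.149)^4 + 19.6863/(1+0.149)^4 = 14.8607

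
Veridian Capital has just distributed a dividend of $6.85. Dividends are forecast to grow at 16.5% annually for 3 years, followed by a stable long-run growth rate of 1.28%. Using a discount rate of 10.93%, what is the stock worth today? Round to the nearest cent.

Two-stage DDM. Project D₁…D_3 at 0.165, terminal growth 0.0128, discount at r = 0.1093.
D_1 = 7.9802
D_2 = 9.2970
D_3 = 10.8310
Terminal value at t=3: TV = D_4/(r−g) = 10.9696/(0.1093−0.0128) = 113.6749
P₀ = 7.9802/(1+0.1093)^1 + 9.2970/(1+0.1093)^2 + 10.8310/(1+0.1093)^3 + 113.6749/(1+0.1093)^3 = 105.9592

$105.96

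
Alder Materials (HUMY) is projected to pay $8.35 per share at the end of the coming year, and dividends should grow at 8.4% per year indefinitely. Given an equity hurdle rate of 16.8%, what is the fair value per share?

Gordon growth model: P₀ = D₁/(r − g), with D₁ = 8.35 given directly.
P₀ = 8.3500 / (0.168 − 0.084) = 8.3500 / 0.084 = 99.4048

$99.40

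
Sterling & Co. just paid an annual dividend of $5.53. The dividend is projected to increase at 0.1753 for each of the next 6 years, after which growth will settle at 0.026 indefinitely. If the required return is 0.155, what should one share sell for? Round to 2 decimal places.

Two-stage DDM. Project D₁…D_6 at 0.1753, terminal growth 0.026, discount at r = 0.155.
D_1 = 6.4994
D_2 = 7.6388
D_3 = 8.9778
D_4 = 10.5516
D_5 = 12.4013
D_6 = 14.5753
Terminal value at t=6: TV = D_7/(r−g) = 14.9543/(0.155−0.026) = 115.9245
P₀ = 6.4994/(1+0.155)^1 + 7.6388/(1+0.155)^2 + 8.9778/(1+0.155)^3 + 10.5516/(1+0.155)^4 + 12.4013/(1+0.155)^5 + 14.5753/(1+0.155)^6 + 115.9245/(1+0.155)^6 = 84.1115

$84.11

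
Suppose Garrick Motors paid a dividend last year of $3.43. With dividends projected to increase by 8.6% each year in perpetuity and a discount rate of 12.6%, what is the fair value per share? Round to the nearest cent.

Gordon growth model: P₀ = D₁/(r − g). D₁ = 3.43 × (1 + 0.086) = 3.7250.
P₀ = 3.7250 / (0.126 − 0.086) = 3.7250 / 0.04 = 93.1245

$93.12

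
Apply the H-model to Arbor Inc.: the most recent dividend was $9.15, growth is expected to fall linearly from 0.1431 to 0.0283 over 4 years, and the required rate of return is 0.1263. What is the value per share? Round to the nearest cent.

H-model: P₀ = D₀[(1+g_L) + H(g_S−g_L)]/(r−g_L), with H = 4/2 = 2.
P₀ = 9.15 × [(1+0.0283) + 2×(0.1431−0.0283)] / (0.1263−0.0283)
   = 9.15 × 1.2579 / 0.098 = 117.4468

$117.45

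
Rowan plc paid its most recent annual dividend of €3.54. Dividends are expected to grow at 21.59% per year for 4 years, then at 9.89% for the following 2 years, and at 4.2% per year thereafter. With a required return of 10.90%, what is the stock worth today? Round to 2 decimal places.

Three-stage DDM. Project D₁…D_6; terminal Gordon value at t=6 with g = 0.042; discount at r = 0.109.
D_1 = 4.3043
D_2 = 5.2336
D_3 = 6.3635
D_4 = 7.7374
D_5 = 8.5026
D_6 = 9.3435
TV_6 = 9.7360/(0.109−0.042) = 145.3128
P₀ = Σ Dₜ/(1+r)ᵗ + TV_6/(1+r)^6 = 106.1201

€106.12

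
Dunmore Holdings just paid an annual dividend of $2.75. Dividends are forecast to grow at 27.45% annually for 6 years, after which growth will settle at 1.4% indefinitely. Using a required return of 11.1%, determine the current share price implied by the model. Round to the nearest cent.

Two-stage DDM. Project D₁…D_6 at 0.2745, terminal growth 0.014, discount at r = 0.111.
D_1 = 3.5049
D_2 = 4.4670
D_3 = 5.6931
D_4 = 7.2559
D_5 = 9.2477
D_6 = 11.7861
Terminal value at t=6: TV = D_7/(r−g) = 11.9511/(0.111−0.014) = 123.2077
P₀ = 3.5049/(1+0.111)^1 + 4.4670/(1+0.111)^2 + 5.6931/(1+0.111)^3 + 7.2559/(1+0.111)^4 + 9.2477/(1+0.111)^5 + 11.7861/(1+0.111)^6 + 123.2077/(1+0.111)^6 = 92.9354

$92.94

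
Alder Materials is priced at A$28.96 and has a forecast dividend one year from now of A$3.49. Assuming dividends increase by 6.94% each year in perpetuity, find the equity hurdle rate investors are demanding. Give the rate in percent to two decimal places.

Rearranging the constant-growth DDM: r = D₁/P₀ + g.
r = 3.4900 / 28.96 + 0.0694 = 0.12051 + 0.0694 = 0.18991

18.99%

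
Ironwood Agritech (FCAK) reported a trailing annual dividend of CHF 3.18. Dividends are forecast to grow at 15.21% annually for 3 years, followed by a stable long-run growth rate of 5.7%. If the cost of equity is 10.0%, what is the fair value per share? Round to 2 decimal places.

CHF 100.28

Two-stage DDM. Project D₁…D_3 at 0.1521, terminal growth 0.057, discount at r = 0.1.
D_1 = 3.6637
D_2 = 4.2209
D_3 = 4.8629
Terminal value at t=3: TV = D_4/(r−g) = 5.1401/(0.1−0.057) = 119.5375
P₀ = 3.6637/(1+0.1)^1 + 4.2209/(1+0.1)^2 + 4.8629/(1+0.1)^3 + 119.5375/(1+0.1)^3 = 100.2829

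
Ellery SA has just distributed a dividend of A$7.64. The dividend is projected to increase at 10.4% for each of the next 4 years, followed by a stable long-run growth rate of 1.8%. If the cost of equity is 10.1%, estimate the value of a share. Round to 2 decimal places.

A$125.50

Two-stage DDM. Project D₁…D_4 at 0.104, terminal growth 0.018, discount at r = 0.101.
D_1 = 8.4346
D_2 = 9.3118
D_3 = 10.2802
D_4 = 11.3493
Terminal value at t=4: TV = D_5/(r−g) = 11.5536/(0.101−0.018) = 139.2000
P₀ = 8.4346/(1+0.101)^1 + 9.3118/(1+0.101)^2 + 10.2802/(1+0.101)^3 + 11.3493/(1+0.101)^4 + 139.2000/(1+0.101)^4 = 125.4993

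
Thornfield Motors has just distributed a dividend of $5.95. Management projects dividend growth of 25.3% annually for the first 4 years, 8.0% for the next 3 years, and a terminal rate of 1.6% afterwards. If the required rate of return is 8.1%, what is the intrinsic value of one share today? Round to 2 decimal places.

Three-stage DDM. Project D₁…D_7; terminal Gordon value at t=7 with g = 0.016; discount at r = 0.081.
D_1 = 7.4554
D_2 = 9.3416
D_3 = 11.7050
D_4 = 14.6663
D_5 = 15.8396
D_6 = 17.1068
D_7 = 18.4753
TV_7 = 18.7709/(0.081−0.016) = 288.7838
P₀ = Σ Dₜ/(1+r)ᵗ + TV_7/(1+r)^7 = 234.4731

$234.47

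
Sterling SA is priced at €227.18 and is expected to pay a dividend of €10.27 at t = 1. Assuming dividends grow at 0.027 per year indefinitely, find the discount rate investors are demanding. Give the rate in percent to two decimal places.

Rearranging the constant-growth DDM: r = D₁/P₀ + g.
r = 10.2700 / 227.18 + 0.027 = 0.04521 + 0.027 = 0.07221

7.22%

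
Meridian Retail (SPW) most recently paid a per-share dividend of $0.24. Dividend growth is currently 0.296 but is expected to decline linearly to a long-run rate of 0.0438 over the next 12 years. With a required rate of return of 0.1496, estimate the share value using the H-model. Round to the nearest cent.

H-model: P₀ = D₀[(1+g_L) + H(g_S−g_L)]/(r−g_L), with H = 12/2 = 6.
P₀ = 0.24 × [(1+0.0438) + 6×(0.296−0.0438)] / (0.1496−0.0438)
   = 0.24 × 2.5570 / 0.1058 = 5.8004

$5.80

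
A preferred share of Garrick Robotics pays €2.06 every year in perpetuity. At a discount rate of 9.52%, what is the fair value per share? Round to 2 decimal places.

Zero-growth DDM (perpetuity): P₀ = D/r = 2.06 / 0.0952 = 21.6387

€21.64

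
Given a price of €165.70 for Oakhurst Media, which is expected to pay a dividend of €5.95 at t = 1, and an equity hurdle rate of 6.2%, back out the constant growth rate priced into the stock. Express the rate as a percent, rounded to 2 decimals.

2.61%

From P₀ = D₁/(r − g), the implied growth is g = r − D₁/P₀.
g = 0.062 − 5.95/165.70 = 0.062 − 0.03591 = 0.02609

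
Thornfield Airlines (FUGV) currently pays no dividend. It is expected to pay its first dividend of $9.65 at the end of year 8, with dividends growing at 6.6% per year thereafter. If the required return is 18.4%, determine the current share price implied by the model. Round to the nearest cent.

Deferred-dividend DDM. At t=7 the remaining stream is a growing perpetuity with first payment D_8 = 9.65.
V_7 = D_8/(r−g) = 9.65/(0.184−0.066) = 81.7797
P₀ = V_7/(1+r)^7 = 81.7797/(1+0.184)^7 = 25.0717

$25.07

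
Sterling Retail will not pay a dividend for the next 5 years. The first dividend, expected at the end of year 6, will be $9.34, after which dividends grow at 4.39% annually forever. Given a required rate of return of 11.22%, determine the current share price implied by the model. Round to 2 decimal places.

$80.35

Deferred-dividend DDM. At t=5 the remaining stream is a growing perpetuity with first payment D_6 = 9.34.
V_5 = D_6/(r−g) = 9.34/(0.1122−0.0439) = 136.7496
P₀ = V_5/(1+r)^5 = 136.7496/(1+0.1122)^5 = 80.3548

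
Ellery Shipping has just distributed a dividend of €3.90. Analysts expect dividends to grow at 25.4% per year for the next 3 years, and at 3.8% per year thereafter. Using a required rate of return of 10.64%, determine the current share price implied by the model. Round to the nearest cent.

€101.28

Two-stage DDM. Project D₁…D_3 at 0.254, terminal growth 0.038, discount at r = 0.1064.
D_1 = 4.8906
D_2 = 6.1328
D_3 = 7.6905
Terminal value at t=3: TV = D_4/(r−g) = 7.9828/(0.1064−0.038) = 116.7074
P₀ = 4.8906/(1+0.1064)^1 + 6.1328/(1+0.1064)^2 + 7.6905/(1+0.1064)^3 + 116.7074/(1+0.1064)^3 = 101.2798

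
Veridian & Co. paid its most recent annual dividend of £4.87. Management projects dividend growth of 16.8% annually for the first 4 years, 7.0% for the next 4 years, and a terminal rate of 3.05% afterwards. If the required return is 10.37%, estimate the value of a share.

£121.07

Three-stage DDM. Project D₁…D_8; terminal Gordon value at t=8 with g = 0.0305; discount at r = 0.1037.
D_1 = 5.6882
D_2 = 6.6438
D_3 = 7.7599
D_4 = 9.0636
D_5 = 9.6980
D_6 = 10.3769
D_7 = 11.1033
D_8 = 11.8805
TV_8 = 12.2429/(0.1037−0.0305) = 167.2524
P₀ = Σ Dₜ/(1+r)ᵗ + TV_8/(1+r)^8 = 121.0666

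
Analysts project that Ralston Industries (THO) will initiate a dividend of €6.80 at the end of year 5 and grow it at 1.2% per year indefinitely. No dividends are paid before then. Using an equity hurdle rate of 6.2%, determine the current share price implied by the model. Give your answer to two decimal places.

Deferred-dividend DDM. At t=4 the remaining stream is a growing perpetuity with first payment D_5 = 6.80.
V_4 = D_5/(r−g) = 6.80/(0.062−0.012) = 136.0000
P₀ = V_4/(1+r)^4 = 136.0000/(1+0.062)^4 = 106.9155

€106.92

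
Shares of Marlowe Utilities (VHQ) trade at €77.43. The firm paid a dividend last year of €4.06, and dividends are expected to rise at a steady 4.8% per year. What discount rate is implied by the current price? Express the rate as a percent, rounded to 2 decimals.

Rearranging the constant-growth DDM: r = D₁/P₀ + g.
D₁ = 4.06 × (1 + 0.048) = 4.2549.
r = 4.2549 / 77.43 + 0.048 = 0.05495 + 0.048 = 0.10295

10.30%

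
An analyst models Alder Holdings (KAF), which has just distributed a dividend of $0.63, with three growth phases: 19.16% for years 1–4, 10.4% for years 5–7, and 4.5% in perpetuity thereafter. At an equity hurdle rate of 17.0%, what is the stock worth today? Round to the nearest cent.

Three-stage DDM. Project D₁…D_7; terminal Gordon value at t=7 with g = 0.045; discount at r = 0.17.
D_1 = 0.7507
D_2 = 0.8945
D_3 = 1.0659
D_4 = 1.2702
D_5 = 1.4023
D_6 = 1.5481
D_7 = 1.7091
TV_7 = 1.7860/(0.17−0.045) = 14.2882
P₀ = Σ Dₜ/(1+r)ᵗ + TV_7/(1+r)^7 = 9.2118

$9.21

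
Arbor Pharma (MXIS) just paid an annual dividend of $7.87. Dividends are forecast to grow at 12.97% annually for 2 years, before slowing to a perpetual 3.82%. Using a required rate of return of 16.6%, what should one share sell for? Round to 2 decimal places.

$75.03

Two-stage DDM. Project D₁…D_2 at 0.1297, terminal growth 0.0382, discount at r = 0.166.
D_1 = 8.8907
D_2 = 10.0439
Terminal value at t=2: TV = D_3/(r−g) = 10.4275/(0.166−0.0382) = 81.5927
P₀ = 8.8907/(1+0.166)^1 + 10.0439/(1+0.166)^2 + 81.5927/(1+0.166)^2 = 75.0268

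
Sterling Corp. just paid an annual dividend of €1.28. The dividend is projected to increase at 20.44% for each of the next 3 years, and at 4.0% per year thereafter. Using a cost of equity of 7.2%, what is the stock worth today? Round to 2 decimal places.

€63.86

Two-stage DDM. Project D₁…D_3 at 0.2044, terminal growth 0.04, discount at r = 0.072.
D_1 = 1.5416
D_2 = 1.8567
D_3 = 2.2363
Terminal value at t=3: TV = D_4/(r−g) = 2.3257/(0.072−0.04) = 72.6784
P₀ = 1.5416/(1+0.072)^1 + 1.8567/(1+0.072)^2 + 2.2363/(1+0.072)^3 + 72.6784/(1+0.072)^3 = 63.8649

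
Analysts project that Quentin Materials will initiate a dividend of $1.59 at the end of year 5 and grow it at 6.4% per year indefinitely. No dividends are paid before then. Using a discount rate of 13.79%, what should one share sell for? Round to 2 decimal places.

$12.83

Deferred-dividend DDM. At t=4 the remaining stream is a growing perpetuity with first payment D_5 = 1.59.
V_4 = D_5/(r−g) = 1.59/(0.1379−0.064) = 21.5156
P₀ = V_4/(1+r)^4 = 21.5156/(1+0.1379)^4 = 12.8332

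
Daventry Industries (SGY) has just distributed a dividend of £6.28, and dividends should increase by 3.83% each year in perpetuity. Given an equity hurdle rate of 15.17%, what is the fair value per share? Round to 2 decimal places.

Gordon growth model: P₀ = D₁/(r − g). D₁ = 6.28 × (1 + 0.0383) = 6.5205.
P₀ = 6.5205 / (0.1517 − 0.0383) = 6.5205 / 0.1134 = 57.5002

£57.50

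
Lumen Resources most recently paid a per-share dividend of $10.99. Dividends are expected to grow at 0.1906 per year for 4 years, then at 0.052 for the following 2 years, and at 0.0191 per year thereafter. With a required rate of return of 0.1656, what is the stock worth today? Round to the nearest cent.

Three-stage DDM. Project D₁…D_6; terminal Gordon value at t=6 with g = 0.0191; discount at r = 0.1656.
D_1 = 13.0847
D_2 = 15.5786
D_3 = 18.5479
D_4 = 22.0832
D_5 = 23.2315
D_6 = 24.4395
TV_6 = 24.9063/(0.1656−0.0191) = 170.0090
P₀ = Σ Dₜ/(1+r)ᵗ + TV_6/(1+r)^6 = 134.7026

$134.70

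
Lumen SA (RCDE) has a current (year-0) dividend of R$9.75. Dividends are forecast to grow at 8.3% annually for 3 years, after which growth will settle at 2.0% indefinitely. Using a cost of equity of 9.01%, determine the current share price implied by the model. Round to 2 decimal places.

Two-stage DDM. Project D₁…D_3 at 0.083, terminal growth 0.02, discount at r = 0.0901.
D_1 = 10.5593
D_2 = 11.4357
D_3 = 12.3848
Terminal value at t=3: TV = D_4/(r−g) = 12.6325/(0.0901−0.02) = 180.2072
P₀ = 10.5593/(1+0.0901)^1 + 11.4357/(1+0.0901)^2 + 12.3848/(1+0.0901)^3 + 180.2072/(1+0.0901)^3 = 167.9854

R$167.99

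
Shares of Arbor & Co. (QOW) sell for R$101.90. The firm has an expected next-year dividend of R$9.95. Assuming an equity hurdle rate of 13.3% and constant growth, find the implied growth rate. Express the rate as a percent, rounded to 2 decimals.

From P₀ = D₁/(r − g), the implied growth is g = r − D₁/P₀.
g = 0.133 − 9.95/101.90 = 0.133 − 0.09764 = 0.03536

3.54%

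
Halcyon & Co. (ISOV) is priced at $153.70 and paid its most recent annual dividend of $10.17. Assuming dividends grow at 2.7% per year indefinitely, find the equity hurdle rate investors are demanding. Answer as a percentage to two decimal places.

9.50%

Rearranging the constant-growth DDM: r = D₁/P₀ + g.
D₁ = 10.17 × (1 + 0.027) = 10.4446.
r = 10.4446 / 153.70 + 0.027 = 0.06795 + 0.027 = 0.09495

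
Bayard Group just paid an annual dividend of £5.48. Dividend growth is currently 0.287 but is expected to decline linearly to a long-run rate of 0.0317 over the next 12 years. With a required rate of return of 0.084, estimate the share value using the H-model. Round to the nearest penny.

H-model: P₀ = D₀[(1+g_L) + H(g_S−g_L)]/(r−g_L), with H = 12/2 = 6.
P₀ = 5.48 × [(1+0.0317) + 6×(0.287−0.0317)] / (0.084−0.0317)
   = 5.48 × 2.5635 / 0.0523 = 268.6038

£268.60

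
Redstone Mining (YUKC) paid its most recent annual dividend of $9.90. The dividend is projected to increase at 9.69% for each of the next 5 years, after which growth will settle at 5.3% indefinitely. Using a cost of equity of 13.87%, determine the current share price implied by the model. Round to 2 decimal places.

$145.20

Two-stage DDM. Project D₁…D_5 at 0.0969, terminal growth 0.053, discount at r = 0.1387.
D_1 = 10.8593
D_2 = 11.9116
D_3 = 13.0658
D_4 = 14.3319
D_5 = 15.7206
Terminal value at t=5: TV = D_6/(r−g) = 16.5538/(0.1387−0.053) = 193.1603
P₀ = 10.8593/(1+0.1387)^1 + 11.9116/(1+0.1387)^2 + 13.0658/(1+0.1387)^3 + 14.3319/(1+0.1387)^4 + 15.7206/(1+0.1387)^5 + 193.1603/(1+0.1387)^5 = 145.2037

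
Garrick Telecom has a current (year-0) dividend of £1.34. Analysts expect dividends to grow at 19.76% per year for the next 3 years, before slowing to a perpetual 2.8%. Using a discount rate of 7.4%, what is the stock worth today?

£46.54

Two-stage DDM. Project D₁…D_3 at 0.1976, terminal growth 0.028, discount at r = 0.074.
D_1 = 1.6048
D_2 = 1.9219
D_3 = 2.3017
Terminal value at t=3: TV = D_4/(r−g) = 2.3661/(0.074−0.028) = 51.4370
P₀ = 1.6048/(1+0.074)^1 + 1.9219/(1+0.074)^2 + 2.3017/(1+0.074)^3 + 51.4370/(1+0.074)^3 = 46.5388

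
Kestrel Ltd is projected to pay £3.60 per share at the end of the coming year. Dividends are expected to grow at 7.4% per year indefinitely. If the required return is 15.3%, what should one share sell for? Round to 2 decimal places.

Gordon growth model: P₀ = D₁/(r − g), with D₁ = 3.60 given directly.
P₀ = 3.6000 / (0.153 − 0.074) = 3.6000 / 0.079 = 45.5696

£45.57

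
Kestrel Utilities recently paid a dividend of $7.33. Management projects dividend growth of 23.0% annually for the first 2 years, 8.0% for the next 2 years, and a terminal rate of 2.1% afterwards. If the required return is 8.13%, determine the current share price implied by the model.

$196.97

Three-stage DDM. Project D₁…D_4; terminal Gordon value at t=4 with g = 0.021; discount at r = 0.0813.
D_1 = 9.0159
D_2 = 11.0896
D_3 = 11.9767
D_4 = 12.9349
TV_4 = 13.2065/(0.0813−0.021) = 219.0131
P₀ = Σ Dₜ/(1+r)ᵗ + TV_4/(1+r)^4 = 196.9662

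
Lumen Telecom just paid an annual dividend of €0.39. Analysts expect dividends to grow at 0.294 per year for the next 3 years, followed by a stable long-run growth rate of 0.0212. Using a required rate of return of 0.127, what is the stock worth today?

Two-stage DDM. Project D₁…D_3 at 0.294, terminal growth 0.0212, discount at r = 0.127.
D_1 = 0.5047
D_2 = 0.6530
D_3 = 0.8450
Terminal value at t=3: TV = D_4/(r−g) = 0.8629/(0.127−0.0212) = 8.1563
P₀ = 0.5047/(1+0.127)^1 + 0.6530/(1+0.127)^2 + 0.8450/(1+0.127)^3 + 8.1563/(1+0.127)^3 = 7.2502

€7.25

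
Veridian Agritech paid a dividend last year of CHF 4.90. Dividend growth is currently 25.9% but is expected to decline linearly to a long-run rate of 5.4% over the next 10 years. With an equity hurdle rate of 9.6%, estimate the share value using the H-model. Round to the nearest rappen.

CHF 242.55

H-model: P₀ = D₀[(1+g_L) + H(g_S−g_L)]/(r−g_L), with H = 10/2 = 5.
P₀ = 4.90 × [(1+0.054) + 5×(0.259−0.054)] / (0.096−0.054)
   = 4.90 × 2.0790 / 0.042 = 242.5500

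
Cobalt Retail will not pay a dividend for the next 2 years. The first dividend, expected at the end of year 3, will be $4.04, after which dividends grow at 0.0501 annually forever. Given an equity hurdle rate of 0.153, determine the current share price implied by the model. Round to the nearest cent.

$29.53

Deferred-dividend DDM. At t=2 the remaining stream is a growing perpetuity with first payment D_3 = 4.04.
V_2 = D_3/(r−g) = 4.04/(0.153−0.0501) = 39.2614
P₀ = V_2/(1+r)^2 = 39.2614/(1+0.153)^2 = 29.5330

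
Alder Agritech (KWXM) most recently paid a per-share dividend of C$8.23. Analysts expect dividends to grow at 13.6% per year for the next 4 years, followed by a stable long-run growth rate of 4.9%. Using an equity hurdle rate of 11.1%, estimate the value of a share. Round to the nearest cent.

Two-stage DDM. Project D₁…D_4 at 0.136, terminal growth 0.049, discount at r = 0.111.
D_1 = 9.3493
D_2 = 10.6208
D_3 = 12.0652
D_4 = 13.7061
Terminal value at t=4: TV = D_5/(r−g) = 14.3777/(0.111−0.049) = 231.8980
P₀ = 9.3493/(1+0.111)^1 + 10.6208/(1+0.111)^2 + 12.0652/(1+0.111)^3 + 13.7061/(1+0.111)^4 + 231.8980/(1+0.111)^4 = 187.0232

C$187.02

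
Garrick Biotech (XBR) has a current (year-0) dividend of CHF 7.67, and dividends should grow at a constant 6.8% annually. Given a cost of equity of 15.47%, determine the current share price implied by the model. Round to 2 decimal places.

Gordon growth model: P₀ = D₁/(r − g). D₁ = 7.67 × (1 + 0.068) = 8.1916.
P₀ = 8.1916 / (0.1547 − 0.068) = 8.1916 / 0.0867 = 94.4817

CHF 94.48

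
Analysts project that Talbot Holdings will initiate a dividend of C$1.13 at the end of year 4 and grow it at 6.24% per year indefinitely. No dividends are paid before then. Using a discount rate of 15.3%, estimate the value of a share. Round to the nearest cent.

Deferred-dividend DDM. At t=3 the remaining stream is a growing perpetuity with first payment D_4 = 1.13.
V_3 = D_4/(r−g) = 1.13/(0.153−0.0624) = 12.4724
P₀ = V_3/(1+r)^3 = 12.4724/(1+0.153)^3 = 8.1370

C$8.14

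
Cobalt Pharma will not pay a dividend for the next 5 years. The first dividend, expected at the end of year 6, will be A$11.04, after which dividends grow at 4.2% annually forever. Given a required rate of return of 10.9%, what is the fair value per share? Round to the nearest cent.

Deferred-dividend DDM. At t=5 the remaining stream is a growing perpetuity with first payment D_6 = 11.04.
V_5 = D_6/(r−g) = 11.04/(0.109−0.042) = 164.7761
P₀ = V_5/(1+r)^5 = 164.7761/(1+0.109)^5 = 98.2283

A$98.23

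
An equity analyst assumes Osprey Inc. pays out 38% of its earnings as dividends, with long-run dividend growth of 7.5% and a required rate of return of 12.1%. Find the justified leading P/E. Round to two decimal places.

8.26

Justified leading P/E = b/(r−g) = 0.38/(0.121−0.075) = 8.2609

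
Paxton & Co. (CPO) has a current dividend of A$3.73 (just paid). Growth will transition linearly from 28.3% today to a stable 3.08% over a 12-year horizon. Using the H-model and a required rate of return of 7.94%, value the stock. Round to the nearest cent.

A$195.25

H-model: P₀ = D₀[(1+g_L) + H(g_S−g_L)]/(r−g_L), with H = 12/2 = 6.
P₀ = 3.73 × [(1+0.0308) + 6×(0.283−0.0308)] / (0.0794−0.0308)
   = 3.73 × 2.5440 / 0.0486 = 195.2494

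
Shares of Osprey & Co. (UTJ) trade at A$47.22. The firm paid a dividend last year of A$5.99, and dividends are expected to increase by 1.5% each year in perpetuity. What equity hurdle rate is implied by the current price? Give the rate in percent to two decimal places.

14.38%

Rearranging the constant-growth DDM: r = D₁/P₀ + g.
D₁ = 5.99 × (1 + 0.015) = 6.0798.
r = 6.0798 / 47.22 + 0.015 = 0.12876 + 0.015 = 0.14376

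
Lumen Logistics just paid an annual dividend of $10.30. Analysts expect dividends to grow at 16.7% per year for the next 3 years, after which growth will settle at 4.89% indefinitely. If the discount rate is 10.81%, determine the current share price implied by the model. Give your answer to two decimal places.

Two-stage DDM. Project D₁…D_3 at 0.167, terminal growth 0.0489, discount at r = 0.1081.
D_1 = 12.0201
D_2 = 14.0275
D_3 = 16.3700
Terminal value at t=3: TV = D_4/(r−g) = 17.1705/(0.1081−0.0489) = 290.0429
P₀ = 12.0201/(1+0.1081)^1 + 14.0275/(1+0.1081)^2 + 16.3700/(1+0.1081)^3 + 290.0429/(1+0.1081)^3 = 247.4725

$247.47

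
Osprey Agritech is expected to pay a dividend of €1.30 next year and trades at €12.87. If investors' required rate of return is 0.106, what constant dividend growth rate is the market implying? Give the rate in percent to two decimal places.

From P₀ = D₁/(r − g), the implied growth is g = r − D₁/P₀.
g = 0.106 − 1.30/12.87 = 0.106 − 0.10101 = 0.00499

0.50%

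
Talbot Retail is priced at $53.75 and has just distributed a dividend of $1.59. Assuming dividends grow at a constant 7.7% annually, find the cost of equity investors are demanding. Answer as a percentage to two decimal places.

10.89%

Rearranging the constant-growth DDM: r = D₁/P₀ + g.
D₁ = 1.59 × (1 + 0.077) = 1.7124.
r = 1.7124 / 53.75 + 0.077 = 0.03186 + 0.077 = 0.10886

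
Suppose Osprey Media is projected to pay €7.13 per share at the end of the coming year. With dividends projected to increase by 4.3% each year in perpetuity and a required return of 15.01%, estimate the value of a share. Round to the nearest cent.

Gordon growth model: P₀ = D₁/(r − g), with D₁ = 7.13 given directly.
P₀ = 7.1300 / (0.1501 − 0.043) = 7.1300 / 0.1071 = 66.5733

€66.57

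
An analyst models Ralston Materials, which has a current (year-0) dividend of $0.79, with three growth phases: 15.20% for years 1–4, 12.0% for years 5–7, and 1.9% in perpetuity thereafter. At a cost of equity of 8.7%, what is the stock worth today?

$23.17

Three-stage DDM. Project D₁…D_7; terminal Gordon value at t=7 with g = 0.019; discount at r = 0.087.
D_1 = 0.9101
D_2 = 1.0484
D_3 = 1.2078
D_4 = 1.3914
D_5 = 1.5583
D_6 = 1.7453
D_7 = 1.9547
TV_7 = 1.9919/(0.087−0.019) = 29.2925
P₀ = Σ Dₜ/(1+r)ᵗ + TV_7/(1+r)^7 = 23.1727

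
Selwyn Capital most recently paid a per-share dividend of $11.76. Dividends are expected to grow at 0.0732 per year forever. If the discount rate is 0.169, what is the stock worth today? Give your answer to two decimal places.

$131.74

Gordon growth model: P₀ = D₁/(r − g). D₁ = 11.76 × (1 + 0.0732) = 12.6208.
P₀ = 12.6208 / (0.169 − 0.0732) = 12.6208 / 0.0958 = 131.7415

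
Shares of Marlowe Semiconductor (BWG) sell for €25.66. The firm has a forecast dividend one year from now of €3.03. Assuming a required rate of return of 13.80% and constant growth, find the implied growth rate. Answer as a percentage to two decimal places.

1.99%

From P₀ = D₁/(r − g), the implied growth is g = r − D₁/P₀.
g = 0.138 − 3.03/25.66 = 0.138 − 0.11808 = 0.01992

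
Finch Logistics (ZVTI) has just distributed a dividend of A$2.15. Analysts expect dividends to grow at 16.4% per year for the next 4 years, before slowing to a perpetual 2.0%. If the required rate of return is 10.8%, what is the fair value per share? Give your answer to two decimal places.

A$40.10

Two-stage DDM. Project D₁…D_4 at 0.164, terminal growth 0.02, discount at r = 0.108.
D_1 = 2.5026
D_2 = 2.9130
D_3 = 3.3908
D_4 = 3.9468
Terminal value at t=4: TV = D_5/(r−g) = 4.0258/(0.108−0.02) = 45.7476
P₀ = 2.5026/(1+0.108)^1 + 2.9130/(1+0.108)^2 + 3.3908/(1+0.108)^3 + 3.9468/(1+0.108)^4 + 45.7476/(1+0.108)^4 = 40.0965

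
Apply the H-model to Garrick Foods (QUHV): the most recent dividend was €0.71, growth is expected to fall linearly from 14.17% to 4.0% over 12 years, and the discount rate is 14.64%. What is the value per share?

€11.01

H-model: P₀ = D₀[(1+g_L) + H(g_S−g_L)]/(r−g_L), with H = 12/2 = 6.
P₀ = 0.71 × [(1+0.04) + 6×(0.1417−0.04)] / (0.1464−0.04)
   = 0.71 × 1.6502 / 0.1064 = 11.0117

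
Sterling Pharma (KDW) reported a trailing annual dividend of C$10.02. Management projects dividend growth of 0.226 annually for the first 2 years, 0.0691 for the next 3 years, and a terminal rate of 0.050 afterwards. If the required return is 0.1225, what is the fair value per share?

C$205.01

Three-stage DDM. Project D₁…D_5; terminal Gordon value at t=5 with g = 0.05; discount at r = 0.1225.
D_1 = 12.2845
D_2 = 15.0608
D_3 = 16.1015
D_4 = 17.2141
D_5 = 18.4036
TV_5 = 19.3238/(0.1225−0.05) = 266.5354
P₀ = Σ Dₜ/(1+r)ᵗ + TV_5/(1+r)^5 = 205.0136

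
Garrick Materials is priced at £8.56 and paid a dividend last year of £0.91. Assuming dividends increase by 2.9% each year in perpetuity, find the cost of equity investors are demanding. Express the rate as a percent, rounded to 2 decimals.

Rearranging the constant-growth DDM: r = D₁/P₀ + g.
D₁ = 0.91 × (1 + 0.029) = 0.9364.
r = 0.9364 / 8.56 + 0.029 = 0.10939 + 0.029 = 0.13839

13.84%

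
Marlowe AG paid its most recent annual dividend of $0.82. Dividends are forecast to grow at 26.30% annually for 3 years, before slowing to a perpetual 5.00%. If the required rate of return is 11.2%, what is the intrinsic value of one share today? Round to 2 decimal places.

$23.54

Two-stage DDM. Project D₁…D_3 at 0.263, terminal growth 0.05, discount at r = 0.112.
D_1 = 1.0357
D_2 = 1.3080
D_3 = 1.6521
Terminal value at t=3: TV = D_4/(r−g) = 1.7347/(0.112−0.05) = 27.9783
P₀ = 1.0357/(1+0.112)^1 + 1.3080/(1+0.112)^2 + 1.6521/(1+0.112)^3 + 27.9783/(1+0.112)^3 = 23.5379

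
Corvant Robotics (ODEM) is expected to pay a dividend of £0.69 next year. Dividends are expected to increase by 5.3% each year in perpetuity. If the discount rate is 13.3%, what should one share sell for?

£8.62

Gordon growth model: P₀ = D₁/(r − g), with D₁ = 0.69 given directly.
P₀ = 0.6900 / (0.133 − 0.053) = 0.6900 / 0.08 = 8.6250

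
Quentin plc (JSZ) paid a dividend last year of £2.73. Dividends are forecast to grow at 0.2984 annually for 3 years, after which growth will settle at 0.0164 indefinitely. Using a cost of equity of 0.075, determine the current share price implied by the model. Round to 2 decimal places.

£95.52

Two-stage DDM. Project D₁…D_3 at 0.2984, terminal growth 0.0164, discount at r = 0.075.
D_1 = 3.5446
D_2 = 4.6024
D_3 = 5.9757
Terminal value at t=3: TV = D_4/(r−g) = 6.0737/(0.075−0.0164) = 103.6466
P₀ = 3.5446/(1+0.075)^1 + 4.6024/(1+0.075)^2 + 5.9757/(1+0.075)^3 + 103.6466/(1+0.075)^3 = 95.5215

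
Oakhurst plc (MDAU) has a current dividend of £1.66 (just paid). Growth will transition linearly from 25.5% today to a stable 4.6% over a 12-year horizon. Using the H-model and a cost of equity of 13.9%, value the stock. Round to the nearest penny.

£41.05

H-model: P₀ = D₀[(1+g_L) + H(g_S−g_L)]/(r−g_L), with H = 12/2 = 6.
P₀ = 1.66 × [(1+0.046) + 6×(0.255−0.046)] / (0.139−0.046)
   = 1.66 × 2.3000 / 0.093 = 41.0538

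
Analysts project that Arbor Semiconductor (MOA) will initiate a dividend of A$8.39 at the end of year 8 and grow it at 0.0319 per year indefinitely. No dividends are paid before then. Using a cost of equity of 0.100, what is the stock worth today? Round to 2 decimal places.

Deferred-dividend DDM. At t=7 the remaining stream is a growing perpetuity with first payment D_8 = 8.39.
V_7 = D_8/(r−g) = 8.39/(0.1−0.0319) = 123.2012
P₀ = V_7/(1+r)^7 = 123.2012/(1+0.1)^7 = 63.2217

A$63.22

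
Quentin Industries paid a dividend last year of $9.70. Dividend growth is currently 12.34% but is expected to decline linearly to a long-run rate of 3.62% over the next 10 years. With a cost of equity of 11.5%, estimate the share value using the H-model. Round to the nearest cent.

H-model: P₀ = D₀[(1+g_L) + H(g_S−g_L)]/(r−g_L), with H = 10/2 = 5.
P₀ = 9.70 × [(1+0.0362) + 5×(0.1234−0.0362)] / (0.115−0.0362)
   = 9.70 × 1.4722 / 0.0788 = 181.2226

$181.22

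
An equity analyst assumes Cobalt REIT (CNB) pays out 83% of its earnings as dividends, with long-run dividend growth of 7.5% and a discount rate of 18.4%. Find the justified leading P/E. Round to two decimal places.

Justified leading P/E = b/(r−g) = 0.83/(0.184−0.075) = 7.6147

7.61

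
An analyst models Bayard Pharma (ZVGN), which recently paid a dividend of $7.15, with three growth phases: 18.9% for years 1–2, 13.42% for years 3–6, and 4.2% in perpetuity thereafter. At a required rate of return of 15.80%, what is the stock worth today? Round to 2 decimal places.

Three-stage DDM. Project D₁…D_6; terminal Gordon value at t=6 with g = 0.042; discount at r = 0.158.
D_1 = 8.5014
D_2 = 10.1081
D_3 = 11.4646
D_4 = 13.0032
D_5 = 14.7482
D_6 = 16.7274
TV_6 = 17.4299/(0.158−0.042) = 150.2582
P₀ = Σ Dₜ/(1+r)ᵗ + TV_6/(1+r)^6 = 105.8275

$105.83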